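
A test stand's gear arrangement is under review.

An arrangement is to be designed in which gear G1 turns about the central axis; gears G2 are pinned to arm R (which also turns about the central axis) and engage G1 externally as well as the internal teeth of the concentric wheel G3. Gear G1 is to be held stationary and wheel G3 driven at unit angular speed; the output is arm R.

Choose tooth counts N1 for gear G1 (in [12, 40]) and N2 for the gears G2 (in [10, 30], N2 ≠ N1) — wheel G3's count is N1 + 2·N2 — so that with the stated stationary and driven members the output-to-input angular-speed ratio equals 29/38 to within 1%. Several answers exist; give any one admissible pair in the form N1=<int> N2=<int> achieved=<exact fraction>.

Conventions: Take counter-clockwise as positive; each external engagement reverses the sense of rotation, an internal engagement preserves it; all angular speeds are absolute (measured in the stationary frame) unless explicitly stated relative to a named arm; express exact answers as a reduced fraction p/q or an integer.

N1=18 N2=20 achieved=29/38

class = planetary set [ratio 29/38 wanted; Willis about the carrier]
Willis with ω_sun = 0: ω_arm/ω_ring = N3/(N1+N3); set equal to 29/38  ⇒  N3/N1 = (29/38)/(1 − 29/38) = 29/9
N3 = N1 + 2·N2  ⇒  N2/N1 = (N3/N1 − 1)/2 = (29/9 − 1)/2 = 10/9
smallest multiple with N1 ≥ 12 and N2 ≥ 10: k = 2  ⇒  N1 = 2·9 = 18, N2 = 2·10 = 20 (N1 ≤ 40, N2 ≤ 30, N2 ≠ N1 ✓), N3 = 18 + 2·20 = 58
check: N3/(N1+N3) with N1 = 18, N3 = 58 gives 29/38; |achieved − target| = 0 ≤ 29/3800 ✓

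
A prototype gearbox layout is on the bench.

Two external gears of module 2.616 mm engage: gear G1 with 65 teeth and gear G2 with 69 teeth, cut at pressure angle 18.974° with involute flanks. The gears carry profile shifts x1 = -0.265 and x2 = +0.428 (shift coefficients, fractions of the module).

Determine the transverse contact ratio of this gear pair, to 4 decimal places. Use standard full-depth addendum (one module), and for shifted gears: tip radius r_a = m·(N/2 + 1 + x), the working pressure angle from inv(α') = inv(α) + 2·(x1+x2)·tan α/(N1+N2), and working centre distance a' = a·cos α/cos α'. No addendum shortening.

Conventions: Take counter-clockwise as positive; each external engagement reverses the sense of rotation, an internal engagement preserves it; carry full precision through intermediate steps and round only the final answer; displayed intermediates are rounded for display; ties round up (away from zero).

class = single-mesh tooth geometry [involute pair 65T × 69T, m = 2.616]
base radii: r_b1 = 80.400542, r_b2 = 85.348267
tip radii: r_a1 = 86.942760, r_a2 = 93.987648
inv(α') = inv(18.974°) + 2·(-0.265+0.428)·tan α/(65+69) = 0.01349779  ⇒  α' = 19.37042°
a' = a·cos α / cos α' = 175.2720·cos 18.974°/cos 19.37042° = 175.694146
action lengths: √(r_a1²−r_b1²) = 33.087708, √(r_a2²−r_b2²) = 39.361799
base pitch p_b = π·m·cos α = 7.771869
CR = (33.087708 + 39.361799 − 175.694146·sin 19.37042°)/7.771869 = 1.824054
contact ratio ≈ 1.8241

1.8241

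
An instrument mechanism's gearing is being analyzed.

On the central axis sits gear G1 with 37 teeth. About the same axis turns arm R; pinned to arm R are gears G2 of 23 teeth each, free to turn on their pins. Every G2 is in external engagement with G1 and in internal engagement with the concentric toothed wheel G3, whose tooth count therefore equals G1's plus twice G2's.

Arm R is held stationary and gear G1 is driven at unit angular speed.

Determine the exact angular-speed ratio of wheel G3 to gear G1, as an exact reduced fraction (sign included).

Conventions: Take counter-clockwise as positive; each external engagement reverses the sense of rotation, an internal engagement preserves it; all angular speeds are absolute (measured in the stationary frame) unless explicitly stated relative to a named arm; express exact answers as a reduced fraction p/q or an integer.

-37/83

planetary set (37T centre, 23T on arm, 83T internal) — Willis relation
ring teeth: 37 + 2·23 = 83
37(ω_sun−ω_arm) = −83(ω_ring−ω_arm),  ω_arm = 0, ω_sun = 1
ω_ring = 0 − (37/83)(1−0) = -37/83
ω_out/ω_in = -37/83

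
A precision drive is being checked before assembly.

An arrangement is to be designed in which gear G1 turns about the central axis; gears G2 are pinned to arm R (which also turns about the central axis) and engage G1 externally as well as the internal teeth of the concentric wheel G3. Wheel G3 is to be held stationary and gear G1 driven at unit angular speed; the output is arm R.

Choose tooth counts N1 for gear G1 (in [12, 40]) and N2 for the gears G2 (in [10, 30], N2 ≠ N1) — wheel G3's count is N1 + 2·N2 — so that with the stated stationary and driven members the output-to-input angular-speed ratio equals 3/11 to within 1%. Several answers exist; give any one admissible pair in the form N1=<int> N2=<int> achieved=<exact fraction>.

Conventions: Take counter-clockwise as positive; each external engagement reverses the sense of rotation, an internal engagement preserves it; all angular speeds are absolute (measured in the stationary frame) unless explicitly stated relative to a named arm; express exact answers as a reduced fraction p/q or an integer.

class = planetary set [ratio 3/11 wanted; Willis about the carrier]
Willis with ω_ring = 0: ω_arm/ω_sun = N1/(N1+N3); set equal to 3/11  ⇒  N3/N1 = 1/(3/11) − 1 = 8/3
N3 = N1 + 2·N2  ⇒  N2/N1 = (N3/N1 − 1)/2 = (8/3 − 1)/2 = 5/6
smallest multiple with N1 ≥ 12 and N2 ≥ 10: k = 2  ⇒  N1 = 2·6 = 12, N2 = 2·5 = 10 (N1 ≤ 40, N2 ≤ 30, N2 ≠ N1 ✓), N3 = 12 + 2·10 = 32
check: N1/(N1+N3) with N1 = 12, N3 = 32 gives 3/11; |achieved − target| = 0 ≤ 3/1100 ✓

N1=12 N2=10 achieved=3/11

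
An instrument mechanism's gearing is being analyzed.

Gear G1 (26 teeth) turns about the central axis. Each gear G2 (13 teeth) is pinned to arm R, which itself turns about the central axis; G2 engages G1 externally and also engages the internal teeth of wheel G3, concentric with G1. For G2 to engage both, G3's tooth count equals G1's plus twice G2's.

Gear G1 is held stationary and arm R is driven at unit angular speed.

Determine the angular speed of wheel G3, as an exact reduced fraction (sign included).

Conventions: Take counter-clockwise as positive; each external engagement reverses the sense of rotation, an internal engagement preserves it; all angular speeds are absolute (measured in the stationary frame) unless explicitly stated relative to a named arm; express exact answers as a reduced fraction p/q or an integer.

recognized (axles ride arm R): planetary set, 26/13/52 teeth
ring teeth: 26 + 2·13 = 52
26(ω_sun−ω_arm) = −52(ω_ring−ω_arm),  ω_sun = 0, ω_arm = 1
ω_ring = 1 − (26/52)(0−1) = 3/2
exact speed ratio = 3/2

3/2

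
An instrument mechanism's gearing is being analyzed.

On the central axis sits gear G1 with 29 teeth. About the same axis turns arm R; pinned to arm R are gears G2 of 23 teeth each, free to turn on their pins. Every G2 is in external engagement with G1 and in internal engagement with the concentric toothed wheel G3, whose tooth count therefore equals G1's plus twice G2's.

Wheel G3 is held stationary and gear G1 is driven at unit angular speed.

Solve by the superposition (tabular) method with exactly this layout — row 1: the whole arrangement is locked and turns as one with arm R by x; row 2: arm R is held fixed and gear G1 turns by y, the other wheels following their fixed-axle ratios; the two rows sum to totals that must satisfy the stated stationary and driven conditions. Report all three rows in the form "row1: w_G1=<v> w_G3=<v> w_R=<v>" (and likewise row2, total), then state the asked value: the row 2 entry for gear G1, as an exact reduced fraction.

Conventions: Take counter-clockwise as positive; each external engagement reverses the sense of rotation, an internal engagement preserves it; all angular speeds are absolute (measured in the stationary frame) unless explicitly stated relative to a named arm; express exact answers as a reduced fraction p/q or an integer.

row1: w_G1=29/104 w_G3=29/104 w_R=29/104
row2: w_G1=75/104 w_G3=-29/104 w_R=0
total: w_G1=1 w_G3=0 w_R=29/104
asked value: 75/104

class = planetary set [G3 = 29+2·23 = 75; Willis about the carrier]
row 1 — lock + rotate with arm: ω_sun = ω_ring = ω_arm = x
superposition row 2 [arm held]: sun y, ring −(29/75)·y, arm 0
boundary: total ω_ring = x − (29/75)·y = 0 and total ω_sun = x + y = 1  ⇒  y = 75/104, x = 29/104
row 2 ring = −(29/75)·75/104 = -29/104
totals (row 1 + row 2): sun 29/104 + 75/104 = 1, ring 29/104 + (-29/104) = 0, arm 29/104 + 0 = 29/104
asked cell (row2, sun) = 75/104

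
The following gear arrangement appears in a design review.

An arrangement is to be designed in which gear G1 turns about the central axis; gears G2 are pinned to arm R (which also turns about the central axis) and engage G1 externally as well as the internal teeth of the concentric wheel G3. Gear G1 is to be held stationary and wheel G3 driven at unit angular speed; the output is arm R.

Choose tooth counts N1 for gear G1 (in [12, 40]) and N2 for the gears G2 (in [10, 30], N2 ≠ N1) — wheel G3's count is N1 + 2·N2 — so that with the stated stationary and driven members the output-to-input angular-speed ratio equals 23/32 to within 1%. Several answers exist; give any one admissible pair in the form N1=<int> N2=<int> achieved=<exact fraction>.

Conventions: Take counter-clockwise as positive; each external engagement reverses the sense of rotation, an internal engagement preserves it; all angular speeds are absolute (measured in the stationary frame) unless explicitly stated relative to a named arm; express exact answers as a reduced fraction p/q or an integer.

N1=18 N2=14 achieved=23/32

topology: planetary set — design target 23/32, arm = carrier (Willis)
Willis with ω_sun = 0: ω_arm/ω_ring = N3/(N1+N3); set equal to 23/32  ⇒  N3/N1 = (23/32)/(1 − 23/32) = 23/9
N3 = N1 + 2·N2  ⇒  N2/N1 = (N3/N1 − 1)/2 = (23/9 − 1)/2 = 7/9
smallest multiple with N1 ≥ 12 and N2 ≥ 10: k = 2  ⇒  N1 = 2·9 = 18, N2 = 2·7 = 14 (N1 ≤ 40, N2 ≤ 30, N2 ≠ N1 ✓), N3 = 18 + 2·14 = 46
check: N3/(N1+N3) with N1 = 18, N3 = 46 gives 23/32; |achieved − target| = 0 ≤ 23/3200 ✓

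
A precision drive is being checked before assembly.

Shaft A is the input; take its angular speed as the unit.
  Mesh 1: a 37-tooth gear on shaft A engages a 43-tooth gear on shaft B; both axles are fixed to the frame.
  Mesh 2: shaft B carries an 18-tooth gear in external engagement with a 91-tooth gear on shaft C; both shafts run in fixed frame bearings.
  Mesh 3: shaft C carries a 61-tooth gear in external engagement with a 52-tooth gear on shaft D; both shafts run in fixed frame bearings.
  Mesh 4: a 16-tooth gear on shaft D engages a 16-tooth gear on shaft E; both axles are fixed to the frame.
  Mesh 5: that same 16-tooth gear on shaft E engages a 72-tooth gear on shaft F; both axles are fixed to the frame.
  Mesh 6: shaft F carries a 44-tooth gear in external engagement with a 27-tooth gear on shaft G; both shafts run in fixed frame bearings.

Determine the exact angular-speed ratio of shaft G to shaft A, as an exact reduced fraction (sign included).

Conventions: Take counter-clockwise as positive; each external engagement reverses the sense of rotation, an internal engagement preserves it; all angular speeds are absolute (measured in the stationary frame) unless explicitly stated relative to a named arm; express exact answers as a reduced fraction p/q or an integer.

99308/1373463

class = fixed-axis compound train [6 meshes; 6 ratios multiply, 6 sense flips]
mesh 1 [37T→43T]: running ratio 37/43, sense −
mesh 2 [18T→91T]: running ratio 666/3913, sense +
mesh 3 [61T→52T]: running ratio 20313/101738, sense −
mesh 4 [16T→16T]: running ratio 20313/101738, sense +
mesh 5 [16T→72T]: running ratio 2257/50869, sense −
mesh 6 [44T→27T]: running ratio 99308/1373463, sense +
ω_out/ω_in = 99308/1373463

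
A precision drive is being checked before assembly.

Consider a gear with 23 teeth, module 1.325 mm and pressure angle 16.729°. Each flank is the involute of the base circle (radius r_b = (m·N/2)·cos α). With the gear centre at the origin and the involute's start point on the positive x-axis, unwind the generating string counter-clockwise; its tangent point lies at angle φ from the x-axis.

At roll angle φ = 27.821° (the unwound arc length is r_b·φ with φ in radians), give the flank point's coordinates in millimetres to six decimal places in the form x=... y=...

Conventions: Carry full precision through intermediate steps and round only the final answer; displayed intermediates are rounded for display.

x=16.212816 y=0.543860

single-mesh involute tooth geometry (23T wheel at module 1.325)
pitch radius r_p = m·N/2 = 1.325·23/2 = 15.237500
base radius r_b = r_p·cos α = 15.237500·cos 16.729° = 14.592602
roll angle φ = 27.821° = 0.48556805 rad
x = r_b·(cos φ + φ·sin φ) = 16.212816
y = r_b·(sin φ − φ·cos φ) = 0.543860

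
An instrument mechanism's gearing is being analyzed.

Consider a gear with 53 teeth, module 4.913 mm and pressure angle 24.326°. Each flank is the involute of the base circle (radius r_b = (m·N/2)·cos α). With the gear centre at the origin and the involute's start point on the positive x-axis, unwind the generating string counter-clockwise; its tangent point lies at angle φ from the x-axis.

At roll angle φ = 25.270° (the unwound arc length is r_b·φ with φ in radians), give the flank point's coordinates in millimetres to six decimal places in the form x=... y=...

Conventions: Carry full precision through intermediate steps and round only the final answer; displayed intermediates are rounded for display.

x=129.618787 y=3.327126

recognized (one wheel, involute flank): single-mesh tooth geometry, m = 4.913, N = 53
pitch radius r_p = m·N/2 = 4.913·53/2 = 130.194500
base radius r_b = r_p·cos α = 130.194500·cos 24.326° = 118.635369
roll angle φ = 25.270° = 0.44104470 rad
x = r_b·(cos φ + φ·sin φ) = 129.618787
y = r_b·(sin φ − φ·cos φ) = 3.327126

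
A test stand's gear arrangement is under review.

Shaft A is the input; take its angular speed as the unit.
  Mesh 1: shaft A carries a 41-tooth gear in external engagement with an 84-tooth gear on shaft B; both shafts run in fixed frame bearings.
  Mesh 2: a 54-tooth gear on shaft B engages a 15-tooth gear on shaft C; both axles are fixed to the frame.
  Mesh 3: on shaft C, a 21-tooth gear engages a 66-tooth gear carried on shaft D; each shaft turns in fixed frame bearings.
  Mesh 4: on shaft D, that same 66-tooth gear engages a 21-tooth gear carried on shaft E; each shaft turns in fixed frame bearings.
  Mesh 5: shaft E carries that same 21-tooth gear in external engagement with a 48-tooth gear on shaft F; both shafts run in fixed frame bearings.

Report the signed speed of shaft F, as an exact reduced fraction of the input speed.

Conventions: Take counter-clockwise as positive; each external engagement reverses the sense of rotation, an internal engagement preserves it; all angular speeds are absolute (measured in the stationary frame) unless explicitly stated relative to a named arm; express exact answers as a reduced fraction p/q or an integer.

5-mesh fixed-axis compound train (all bearings frame-fixed)
mesh 1 [41T→84T]: |ω|/ω_in = 1×41/84 = 41/84, sense flips to −
mesh 2 [54T→15T]: |ω|/ω_in = (41/84)×54/15 = 123/70, sense flips to +
mesh 3 [21T→66T]: |ω|/ω_in = (123/70)×21/66 = 123/220, sense flips to −
mesh 4 [66T→21T]: |ω|/ω_in = (123/220)×66/21 = 123/70, sense flips to +
mesh 5 [21T→48T]: |ω|/ω_in = (123/70)×21/48 = 123/160, sense flips to −
signed output speed (× input speed) = -123/160

-123/160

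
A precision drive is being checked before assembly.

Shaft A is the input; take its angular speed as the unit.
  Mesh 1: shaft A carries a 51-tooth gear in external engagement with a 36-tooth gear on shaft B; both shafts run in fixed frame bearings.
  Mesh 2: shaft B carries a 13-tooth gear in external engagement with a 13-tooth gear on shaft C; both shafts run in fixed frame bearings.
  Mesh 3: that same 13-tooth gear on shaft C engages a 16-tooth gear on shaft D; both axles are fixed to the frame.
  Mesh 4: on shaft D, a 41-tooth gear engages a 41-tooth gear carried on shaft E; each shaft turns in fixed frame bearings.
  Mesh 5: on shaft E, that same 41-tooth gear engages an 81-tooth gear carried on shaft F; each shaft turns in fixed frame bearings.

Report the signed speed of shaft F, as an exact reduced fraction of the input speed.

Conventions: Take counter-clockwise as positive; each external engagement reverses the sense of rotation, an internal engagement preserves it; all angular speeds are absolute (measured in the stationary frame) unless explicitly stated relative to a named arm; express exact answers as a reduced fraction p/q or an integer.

5-mesh fixed-axis compound train (all bearings frame-fixed)
mesh 1 [51T→36T]: |ω|/ω_in = 1×51/36 = 17/12, sense flips to −
mesh 2 [13T→13T]: |ω|/ω_in = (17/12)×13/13 = 17/12, sense flips to +
mesh 3 [13T→16T]: |ω|/ω_in = (17/12)×13/16 = 221/192, sense flips to −
mesh 4 [41T→41T]: |ω|/ω_in = (221/192)×41/41 = 221/192, sense flips to +
mesh 5 [41T→81T]: |ω|/ω_in = (221/192)×41/81 = 9061/15552, sense flips to −
signed output speed (× input speed) = -9061/15552

-9061/15552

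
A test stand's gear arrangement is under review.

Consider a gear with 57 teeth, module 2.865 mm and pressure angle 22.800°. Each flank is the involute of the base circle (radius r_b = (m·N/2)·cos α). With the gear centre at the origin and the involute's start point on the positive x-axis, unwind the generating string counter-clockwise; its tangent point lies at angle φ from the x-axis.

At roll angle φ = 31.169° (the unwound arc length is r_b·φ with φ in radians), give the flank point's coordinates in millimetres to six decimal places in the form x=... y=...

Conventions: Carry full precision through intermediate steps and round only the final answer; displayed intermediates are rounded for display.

recognized (one wheel, involute flank): single-mesh tooth geometry, m = 2.865, N = 57
pitch radius r_p = m·N/2 = 2.865·57/2 = 81.652500
base radius r_b = r_p·cos α = 81.652500·cos 22.800° = 75.272431
roll angle φ = 31.169° = 0.54400167 rad
x = r_b·(cos φ + φ·sin φ) = 85.599821
y = r_b·(sin φ − φ·cos φ) = 3.921102

x=85.599821 y=3.921102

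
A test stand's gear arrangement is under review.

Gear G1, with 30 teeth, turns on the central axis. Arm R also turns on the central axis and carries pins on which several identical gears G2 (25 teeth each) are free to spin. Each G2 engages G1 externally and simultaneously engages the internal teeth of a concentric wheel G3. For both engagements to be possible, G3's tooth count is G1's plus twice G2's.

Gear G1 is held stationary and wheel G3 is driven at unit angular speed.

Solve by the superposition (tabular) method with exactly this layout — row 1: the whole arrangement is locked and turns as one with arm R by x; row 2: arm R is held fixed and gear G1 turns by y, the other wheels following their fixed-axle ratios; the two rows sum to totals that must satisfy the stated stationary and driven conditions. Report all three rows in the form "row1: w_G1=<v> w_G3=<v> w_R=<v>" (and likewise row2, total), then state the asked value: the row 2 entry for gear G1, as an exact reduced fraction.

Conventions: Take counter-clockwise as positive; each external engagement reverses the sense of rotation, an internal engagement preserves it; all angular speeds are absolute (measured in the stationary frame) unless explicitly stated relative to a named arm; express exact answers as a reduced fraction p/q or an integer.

recognized (axles ride arm R): planetary set, 30/25/80 teeth
row 1 (train locked, turned with arm): all members turn x
row 2 (arm held, sun turns y): ω_ring = −(30/80)·y, ω_arm = 0
boundary: total ω_sun = x + y = 0 and total ω_ring = x − (30/80)·y = 1  ⇒  y = -8/11, x = 8/11
row 2 ring = −(30/80)·(-8/11) = 3/11
totals (row 1 + row 2): sun 8/11 + (-8/11) = 0, ring 8/11 + 3/11 = 1, arm 8/11 + 0 = 8/11
asked cell (row2, sun) = -8/11

row1: w_G1=8/11 w_G3=8/11 w_R=8/11
row2: w_G1=-8/11 w_G3=3/11 w_R=0
total: w_G1=0 w_G3=1 w_R=8/11
asked value: -8/11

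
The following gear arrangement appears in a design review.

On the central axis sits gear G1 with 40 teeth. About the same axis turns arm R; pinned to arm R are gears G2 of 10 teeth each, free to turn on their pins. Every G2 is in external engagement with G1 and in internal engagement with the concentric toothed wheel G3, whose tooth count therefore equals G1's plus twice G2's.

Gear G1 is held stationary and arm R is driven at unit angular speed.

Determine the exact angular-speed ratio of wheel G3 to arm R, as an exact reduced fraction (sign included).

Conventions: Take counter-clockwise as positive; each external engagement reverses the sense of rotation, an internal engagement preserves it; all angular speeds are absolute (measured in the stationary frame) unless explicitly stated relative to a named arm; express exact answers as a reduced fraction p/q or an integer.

class = planetary set [G3 = 40+2·10 = 60; Willis about the carrier]
ring teeth: 40 + 2·10 = 60
40(ω_sun−ω_arm) = −60(ω_ring−ω_arm),  ω_sun = 0, ω_arm = 1
ω_ring = 1 − (40/60)(0−1) = 5/3
ω_out/ω_in = 5/3

5/3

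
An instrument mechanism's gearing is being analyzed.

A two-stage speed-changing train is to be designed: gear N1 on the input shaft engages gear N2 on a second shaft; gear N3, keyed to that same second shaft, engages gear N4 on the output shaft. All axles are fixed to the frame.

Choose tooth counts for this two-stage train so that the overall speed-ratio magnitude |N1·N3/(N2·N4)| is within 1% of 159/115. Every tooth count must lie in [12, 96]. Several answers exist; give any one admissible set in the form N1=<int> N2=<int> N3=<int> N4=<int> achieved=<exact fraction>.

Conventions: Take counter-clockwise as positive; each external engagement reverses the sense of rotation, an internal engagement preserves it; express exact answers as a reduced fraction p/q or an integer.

topology: fixed-axis compound train — 2 stages, target 159/115
target = 159/115 in lowest terms: an exact hit needs N1·N3 = k·159 and N2·N4 = k·115 for one integer k, every count in [12, 96]; additionally prefer no 1:1 stage (N1 ≠ N2, N3 ≠ N4)
k = 1…3: no 1:1-free in-range split of k·159 and k·115 into factor pairs; take k = 4
k = 4: N1·N3 = 636 = 12·53, N2·N4 = 460 = 20·23
achieved = 12·53/(20·23) = 159/115; |achieved − target| = 0 ≤ 159/11500 ✓

N1=12 N2=20 N3=53 N4=23 achieved=159/115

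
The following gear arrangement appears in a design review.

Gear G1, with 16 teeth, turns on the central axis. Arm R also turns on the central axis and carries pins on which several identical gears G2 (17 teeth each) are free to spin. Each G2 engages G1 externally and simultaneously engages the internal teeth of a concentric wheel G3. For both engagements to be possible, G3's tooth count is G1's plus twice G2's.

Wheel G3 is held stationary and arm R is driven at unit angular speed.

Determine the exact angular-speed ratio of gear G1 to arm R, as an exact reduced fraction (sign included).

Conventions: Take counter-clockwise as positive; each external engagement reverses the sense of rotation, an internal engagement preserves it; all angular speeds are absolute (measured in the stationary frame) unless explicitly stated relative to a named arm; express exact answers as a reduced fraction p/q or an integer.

33/8

topology: planetary set — G1 16T / G2 17T / G3 50T, arm = carrier (Willis)
ring teeth: 16 + 2·17 = 50
16(ω_sun−ω_arm) = −50(ω_ring−ω_arm),  ω_ring = 0, ω_arm = 1
ω_sun = 1 − (50/16)(0−1) = 33/8
ω_out/ω_in = 33/8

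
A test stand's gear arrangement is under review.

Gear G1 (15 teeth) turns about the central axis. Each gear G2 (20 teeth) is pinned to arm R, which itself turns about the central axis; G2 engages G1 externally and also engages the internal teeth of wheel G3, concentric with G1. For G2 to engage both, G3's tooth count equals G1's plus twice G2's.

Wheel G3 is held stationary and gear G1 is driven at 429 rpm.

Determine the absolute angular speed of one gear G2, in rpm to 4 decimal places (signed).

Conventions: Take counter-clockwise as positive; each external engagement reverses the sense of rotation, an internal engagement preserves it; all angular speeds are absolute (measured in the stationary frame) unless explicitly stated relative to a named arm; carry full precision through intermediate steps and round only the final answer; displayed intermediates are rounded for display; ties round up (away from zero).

-160.8750 rpm

topology: planetary set — G1 15T / G2 20T / G3 55T, arm = carrier (Willis)
normalise by the input: solve with ω_sun = 1, then scale by 429 rpm
ring teeth: 15 + 2·20 = 55
15(ω_sun−ω_arm) = −55(ω_ring−ω_arm),  ω_ring = 0, ω_sun = 1
15(1−ω_arm) = −55(0−ω_arm)  ⇒  70·ω_arm = 15  ⇒  ω_arm = 3/14
sun–planet mesh: 15·(1−3/14) = −20·(ω_p−ω_arm)  ⇒  ω_p−ω_arm = -33/56
ω_p = 3/14 − 33/56 = -3/8
scale: ω_p = -3/8 × 429 rpm = -160.8750 rpm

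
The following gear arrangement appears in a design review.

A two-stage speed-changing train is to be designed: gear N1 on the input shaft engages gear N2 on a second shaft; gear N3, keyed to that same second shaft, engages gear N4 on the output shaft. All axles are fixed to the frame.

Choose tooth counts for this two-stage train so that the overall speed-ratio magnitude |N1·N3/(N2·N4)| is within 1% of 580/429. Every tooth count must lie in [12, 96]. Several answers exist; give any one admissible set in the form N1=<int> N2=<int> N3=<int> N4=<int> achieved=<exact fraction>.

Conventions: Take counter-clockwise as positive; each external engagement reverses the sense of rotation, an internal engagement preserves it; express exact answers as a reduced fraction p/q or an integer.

topology: fixed-axis compound train — 2 stages, target 580/429
target = 580/429 in lowest terms: an exact hit needs N1·N3 = k·580 and N2·N4 = k·429 for one integer k, every count in [12, 96]; additionally prefer no 1:1 stage (N1 ≠ N2, N3 ≠ N4)
k = 1: N1·N3 = 580 = 20·29, N2·N4 = 429 = 13·33
achieved = 20·29/(13·33) = 580/429; |achieved − target| = 0 ≤ 29/2145 ✓

N1=20 N2=13 N3=29 N4=33 achieved=580/429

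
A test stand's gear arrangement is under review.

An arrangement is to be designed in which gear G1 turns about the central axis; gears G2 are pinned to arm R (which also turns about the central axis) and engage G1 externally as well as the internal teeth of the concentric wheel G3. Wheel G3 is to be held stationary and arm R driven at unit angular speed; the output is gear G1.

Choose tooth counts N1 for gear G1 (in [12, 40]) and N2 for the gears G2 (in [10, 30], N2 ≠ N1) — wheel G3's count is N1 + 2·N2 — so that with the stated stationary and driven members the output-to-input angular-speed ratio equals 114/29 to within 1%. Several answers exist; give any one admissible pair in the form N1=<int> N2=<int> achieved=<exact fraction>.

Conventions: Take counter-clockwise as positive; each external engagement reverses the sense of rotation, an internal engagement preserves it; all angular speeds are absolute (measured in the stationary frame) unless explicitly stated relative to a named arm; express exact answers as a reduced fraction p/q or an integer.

N1=29 N2=28 achieved=114/29

topology: planetary set — design target 114/29, arm = carrier (Willis)
Willis with ω_ring = 0: ω_sun/ω_arm = (N1+N3)/N1; set equal to 114/29  ⇒  N3/N1 = 114/29 − 1 = 85/29
N3 = N1 + 2·N2  ⇒  N2/N1 = (N3/N1 − 1)/2 = (85/29 − 1)/2 = 28/29
smallest multiple with N1 ≥ 12 and N2 ≥ 10: k = 1  ⇒  N1 = 1·29 = 29, N2 = 1·28 = 28 (N1 ≤ 40, N2 ≤ 30, N2 ≠ N1 ✓), N3 = 29 + 2·28 = 85
check: (N1+N3)/N1 with N1 = 29, N3 = 85 gives 114/29; |achieved − target| = 0 ≤ 57/1450 ✓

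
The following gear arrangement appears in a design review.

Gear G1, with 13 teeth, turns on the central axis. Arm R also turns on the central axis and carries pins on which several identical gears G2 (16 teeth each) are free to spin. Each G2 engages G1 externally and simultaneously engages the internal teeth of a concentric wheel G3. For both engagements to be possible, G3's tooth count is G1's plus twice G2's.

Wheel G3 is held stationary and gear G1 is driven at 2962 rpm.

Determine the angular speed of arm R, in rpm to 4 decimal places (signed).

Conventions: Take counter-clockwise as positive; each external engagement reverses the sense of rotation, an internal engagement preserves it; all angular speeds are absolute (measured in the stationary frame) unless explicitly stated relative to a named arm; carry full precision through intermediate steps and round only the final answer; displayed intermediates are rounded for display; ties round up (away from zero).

class = planetary set [G3 = 13+2·16 = 45; Willis about the carrier]
normalise by the input: solve with ω_sun = 1, then scale by 2962 rpm
ring teeth: 13 + 2·16 = 45
13(ω_sun−ω_arm) = −45(ω_ring−ω_arm),  ω_ring = 0, ω_sun = 1
13(1−ω_arm) = −45(0−ω_arm)  ⇒  58·ω_arm = 13  ⇒  ω_arm = 13/58
scale: ω_arm = 13/58 × 2962 rpm = +663.8966 rpm

+663.8966 rpm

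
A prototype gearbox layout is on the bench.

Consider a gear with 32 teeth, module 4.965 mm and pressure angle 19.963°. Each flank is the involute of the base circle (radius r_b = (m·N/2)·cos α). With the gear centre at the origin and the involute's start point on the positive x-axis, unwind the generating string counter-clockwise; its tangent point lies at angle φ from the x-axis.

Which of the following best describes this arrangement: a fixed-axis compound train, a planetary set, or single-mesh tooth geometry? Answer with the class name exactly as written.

recognized (one wheel, involute flank): single-mesh tooth geometry, m = 4.965, N = 32
classification: single-mesh tooth geometry

single-mesh tooth geometry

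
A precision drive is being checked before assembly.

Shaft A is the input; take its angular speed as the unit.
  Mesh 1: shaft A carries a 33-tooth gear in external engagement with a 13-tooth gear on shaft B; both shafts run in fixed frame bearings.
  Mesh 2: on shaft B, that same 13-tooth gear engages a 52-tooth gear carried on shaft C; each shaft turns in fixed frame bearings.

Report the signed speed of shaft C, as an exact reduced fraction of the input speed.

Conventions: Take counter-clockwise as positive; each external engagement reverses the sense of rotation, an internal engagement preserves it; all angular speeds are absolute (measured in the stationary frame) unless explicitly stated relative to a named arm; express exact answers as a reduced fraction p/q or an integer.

2-mesh fixed-axis compound train (all bearings frame-fixed)
mesh 1 [33T→13T]: |ω|/ω_in = 1×33/13 = 33/13, sense flips to −
mesh 2 [13T→52T]: |ω|/ω_in = (33/13)×13/52 = 33/52, sense flips to +
signed output speed (× input speed) = 33/52

33/52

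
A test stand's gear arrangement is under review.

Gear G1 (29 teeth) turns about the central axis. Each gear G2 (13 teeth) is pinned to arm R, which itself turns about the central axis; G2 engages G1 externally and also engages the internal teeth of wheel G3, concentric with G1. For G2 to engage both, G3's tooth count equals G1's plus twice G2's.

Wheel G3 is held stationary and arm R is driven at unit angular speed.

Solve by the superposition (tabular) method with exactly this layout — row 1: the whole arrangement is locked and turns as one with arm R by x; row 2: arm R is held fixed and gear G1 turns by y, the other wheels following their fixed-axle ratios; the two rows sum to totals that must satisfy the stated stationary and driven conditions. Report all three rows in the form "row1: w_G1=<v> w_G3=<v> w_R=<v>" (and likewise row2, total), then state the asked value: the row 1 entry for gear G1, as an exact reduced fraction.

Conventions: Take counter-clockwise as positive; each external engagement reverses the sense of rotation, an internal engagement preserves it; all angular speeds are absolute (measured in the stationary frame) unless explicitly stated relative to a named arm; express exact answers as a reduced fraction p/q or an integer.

planetary set (29T centre, 13T on arm, 55T internal) — Willis relation
row 1 — lock + rotate with arm: ω_sun = ω_ring = ω_arm = x
row 2 — arm fixed, fixed-axis ratios: sun y, ring −(29/55)·y, arm 0
boundary: total ω_ring = x − (29/55)·y = 0 and total ω_arm = x = 1  ⇒  y = 55/29, x = 1
row 2 ring = −(29/55)·55/29 = -1
totals (row 1 + row 2): sun 1 + 55/29 = 84/29, ring 1 + (-1) = 0, arm 1 + 0 = 1
asked cell (row1, sun) = 1

row1: w_G1=1 w_G3=1 w_R=1
row2: w_G1=55/29 w_G3=-1 w_R=0
total: w_G1=84/29 w_G3=0 w_R=1
asked value: 1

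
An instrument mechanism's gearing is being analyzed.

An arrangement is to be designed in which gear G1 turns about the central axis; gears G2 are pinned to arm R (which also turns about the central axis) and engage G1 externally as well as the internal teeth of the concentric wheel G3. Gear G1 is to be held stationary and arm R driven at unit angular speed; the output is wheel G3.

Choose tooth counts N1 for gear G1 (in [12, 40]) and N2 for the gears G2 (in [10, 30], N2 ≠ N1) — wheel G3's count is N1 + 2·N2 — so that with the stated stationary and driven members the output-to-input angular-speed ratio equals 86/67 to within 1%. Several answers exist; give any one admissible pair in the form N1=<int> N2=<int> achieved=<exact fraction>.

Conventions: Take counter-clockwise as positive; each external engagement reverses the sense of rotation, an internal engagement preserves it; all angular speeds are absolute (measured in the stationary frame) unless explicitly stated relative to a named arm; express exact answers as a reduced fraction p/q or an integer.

topology: planetary set — design target 86/67, arm = carrier (Willis)
Willis with ω_sun = 0: ω_ring/ω_arm = (N1+N3)/N3; set equal to 86/67  ⇒  N3/N1 = 1/(86/67 − 1) = 67/19
N3 = N1 + 2·N2  ⇒  N2/N1 = (N3/N1 − 1)/2 = (67/19 − 1)/2 = 24/19
smallest multiple with N1 ≥ 12 and N2 ≥ 10: k = 1  ⇒  N1 = 1·19 = 19, N2 = 1·24 = 24 (N1 ≤ 40, N2 ≤ 30, N2 ≠ N1 ✓), N3 = 19 + 2·24 = 67
check: (N1+N3)/N3 with N1 = 19, N3 = 67 gives 86/67; |achieved − target| = 0 ≤ 43/3350 ✓

N1=19 N2=24 achieved=86/67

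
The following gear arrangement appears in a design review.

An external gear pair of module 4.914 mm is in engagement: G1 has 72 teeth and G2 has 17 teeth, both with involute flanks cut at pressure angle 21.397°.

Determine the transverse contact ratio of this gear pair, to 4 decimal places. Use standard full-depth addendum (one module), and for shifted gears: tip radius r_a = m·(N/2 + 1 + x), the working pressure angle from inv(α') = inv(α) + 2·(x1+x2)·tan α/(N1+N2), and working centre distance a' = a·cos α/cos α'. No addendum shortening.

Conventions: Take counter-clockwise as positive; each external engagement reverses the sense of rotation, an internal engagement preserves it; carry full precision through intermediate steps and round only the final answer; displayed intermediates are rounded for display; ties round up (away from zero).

single-mesh involute tooth geometry (72T engaging 17T at module 4.914)
base radii: r_b1 = 164.710878, r_b2 = 38.890068
tip radii: r_a1 = 181.818000, r_a2 = 46.683000
no profile shift: α' = α, a' = a
action lengths: √(r_a1²−r_b1²) = 76.994233, √(r_a2²−r_b2²) = 25.823731
base pitch p_b = π·m·cos α = 14.373736
CR = (76.994233 + 25.823731 − 218.673000·sin 21.39700°)/14.373736 = 1.602918
contact ratio ≈ 1.6029

1.6029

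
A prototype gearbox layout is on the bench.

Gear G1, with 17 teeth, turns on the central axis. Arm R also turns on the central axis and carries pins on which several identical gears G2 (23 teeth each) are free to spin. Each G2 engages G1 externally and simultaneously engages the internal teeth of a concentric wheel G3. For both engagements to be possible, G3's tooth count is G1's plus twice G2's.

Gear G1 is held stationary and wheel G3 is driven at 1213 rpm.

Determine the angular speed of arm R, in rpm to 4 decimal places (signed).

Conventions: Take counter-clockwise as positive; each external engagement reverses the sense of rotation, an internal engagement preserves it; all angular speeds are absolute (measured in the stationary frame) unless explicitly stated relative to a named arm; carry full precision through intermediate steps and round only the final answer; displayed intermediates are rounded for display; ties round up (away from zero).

+955.2375 rpm

recognized (axles ride arm R): planetary set, 17/23/63 teeth
normalise by the input: solve with ω_ring = 1, then scale by 1213 rpm
ring teeth: 17 + 2·23 = 63
17(ω_sun−ω_arm) = −63(ω_ring−ω_arm),  ω_sun = 0, ω_ring = 1
17(0−ω_arm) = −63(1−ω_arm)  ⇒  80·ω_arm = 63  ⇒  ω_arm = 63/80
scale: ω_arm = 63/80 × 1213 rpm = +955.2375 rpm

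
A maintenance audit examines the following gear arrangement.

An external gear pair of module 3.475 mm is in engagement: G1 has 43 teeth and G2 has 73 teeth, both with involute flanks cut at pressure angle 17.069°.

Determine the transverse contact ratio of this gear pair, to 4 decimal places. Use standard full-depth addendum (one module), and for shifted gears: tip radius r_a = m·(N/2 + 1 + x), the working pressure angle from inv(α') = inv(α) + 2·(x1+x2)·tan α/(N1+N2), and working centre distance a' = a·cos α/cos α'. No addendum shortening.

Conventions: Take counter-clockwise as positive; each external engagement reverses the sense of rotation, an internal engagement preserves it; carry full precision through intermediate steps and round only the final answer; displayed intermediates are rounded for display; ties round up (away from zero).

1.9549

recognized (one external pair, fixed centres): single-mesh tooth geometry, m = 3.475, N1 = 43, N2 = 73
base radii: r_b1 = 71.421561, r_b2 = 121.250557
tip radii: r_a1 = 78.187500, r_a2 = 130.312500
no profile shift: α' = α, a' = a
action lengths: √(r_a1²−r_b1²) = 31.815810, √(r_a2²−r_b2²) = 47.745680
base pitch p_b = π·m·cos α = 10.436161
CR = (31.815810 + 47.745680 − 201.550000·sin 17.06900°)/10.436161 = 1.954924
contact ratio ≈ 1.9549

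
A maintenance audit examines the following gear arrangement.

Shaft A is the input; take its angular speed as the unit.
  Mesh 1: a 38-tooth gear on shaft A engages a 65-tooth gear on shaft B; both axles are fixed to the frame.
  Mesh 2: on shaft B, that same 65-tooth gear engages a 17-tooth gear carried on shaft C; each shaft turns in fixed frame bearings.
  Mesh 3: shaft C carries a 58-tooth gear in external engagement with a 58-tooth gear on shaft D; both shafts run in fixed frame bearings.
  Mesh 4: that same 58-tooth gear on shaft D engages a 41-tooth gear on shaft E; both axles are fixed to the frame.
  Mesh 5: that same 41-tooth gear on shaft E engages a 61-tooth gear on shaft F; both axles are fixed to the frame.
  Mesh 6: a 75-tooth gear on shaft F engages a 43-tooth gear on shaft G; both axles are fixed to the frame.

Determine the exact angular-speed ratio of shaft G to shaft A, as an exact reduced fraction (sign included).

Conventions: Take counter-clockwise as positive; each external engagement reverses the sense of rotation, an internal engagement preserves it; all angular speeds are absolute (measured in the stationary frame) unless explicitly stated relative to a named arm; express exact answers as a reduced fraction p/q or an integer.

class = fixed-axis compound train [6 meshes; 6 ratios multiply, 6 sense flips]
mesh 1 [38T→65T]: running ratio 38/65, sense −
mesh 2 [65T→17T]: running ratio 38/17, sense +
mesh 3 [58T→58T]: running ratio 38/17, sense −
mesh 4 [58T→41T]: running ratio 2204/697, sense +
mesh 5 [41T→61T]: running ratio 2204/1037, sense −
mesh 6 [75T→43T]: running ratio 165300/44591, sense +
ω_out/ω_in = 165300/44591

165300/44591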